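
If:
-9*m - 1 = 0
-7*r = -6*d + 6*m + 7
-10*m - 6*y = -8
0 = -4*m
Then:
No Solution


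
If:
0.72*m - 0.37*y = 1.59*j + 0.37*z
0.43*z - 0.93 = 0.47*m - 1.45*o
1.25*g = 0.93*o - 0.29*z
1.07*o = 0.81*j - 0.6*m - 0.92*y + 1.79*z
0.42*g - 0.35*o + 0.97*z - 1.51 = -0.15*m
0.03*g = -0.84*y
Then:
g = 0.64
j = 1.09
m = 3.04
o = 1.25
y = -0.02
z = 1.26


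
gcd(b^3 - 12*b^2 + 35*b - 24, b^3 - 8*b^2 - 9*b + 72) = b^2 - 11*b + 24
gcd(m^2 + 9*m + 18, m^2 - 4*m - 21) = m + 3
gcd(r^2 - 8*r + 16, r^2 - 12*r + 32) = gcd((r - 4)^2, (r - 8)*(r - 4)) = r - 4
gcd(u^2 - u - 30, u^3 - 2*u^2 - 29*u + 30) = u^2 - u - 30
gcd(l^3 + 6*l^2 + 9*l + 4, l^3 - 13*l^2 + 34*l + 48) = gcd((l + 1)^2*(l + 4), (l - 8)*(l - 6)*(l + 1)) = l + 1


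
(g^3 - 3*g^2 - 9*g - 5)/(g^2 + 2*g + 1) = g - 5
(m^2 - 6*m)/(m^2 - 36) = m/(m + 6)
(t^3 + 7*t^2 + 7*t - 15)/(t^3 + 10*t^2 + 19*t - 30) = (t + 3)/(t + 6)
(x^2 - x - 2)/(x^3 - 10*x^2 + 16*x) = (x + 1)/(x*(x - 8))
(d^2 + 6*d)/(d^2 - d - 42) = d/(d - 7)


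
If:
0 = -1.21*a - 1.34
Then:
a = -1.11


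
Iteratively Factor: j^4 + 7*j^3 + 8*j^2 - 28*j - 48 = (j + 2)*(j^3 + 5*j^2 - 2*j - 24) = (j + 2)*(j + 4)*(j^2 + j - 6) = (j - 2)*(j + 2)*(j + 4)*(j + 3)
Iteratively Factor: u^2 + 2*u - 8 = (u - 2)*(u + 4)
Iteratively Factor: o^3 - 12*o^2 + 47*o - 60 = (o - 5)*(o^2 - 7*o + 12) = (o - 5)*(o - 4)*(o - 3)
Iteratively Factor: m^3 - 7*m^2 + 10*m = (m - 5)*(m^2 - 2*m) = m*(m - 5)*(m - 2)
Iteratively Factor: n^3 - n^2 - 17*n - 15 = (n + 3)*(n^2 - 4*n - 5) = (n + 1)*(n + 3)*(n - 5)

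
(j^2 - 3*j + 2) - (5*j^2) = -4*j^2 - 3*j + 2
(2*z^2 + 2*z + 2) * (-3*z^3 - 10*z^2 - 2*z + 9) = -6*z^5 - 26*z^4 - 30*z^3 - 6*z^2 + 14*z + 18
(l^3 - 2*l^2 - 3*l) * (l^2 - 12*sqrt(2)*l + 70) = l^5 - 12*sqrt(2)*l^4 - 2*l^4 + 24*sqrt(2)*l^3 + 67*l^3 - 140*l^2 + 36*sqrt(2)*l^2 - 210*l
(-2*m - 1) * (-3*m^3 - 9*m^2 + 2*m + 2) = 6*m^4 + 21*m^3 + 5*m^2 - 6*m - 2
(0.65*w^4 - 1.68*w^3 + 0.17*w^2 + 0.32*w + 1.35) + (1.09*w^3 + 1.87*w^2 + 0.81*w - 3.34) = 0.65*w^4 - 0.59*w^3 + 2.04*w^2 + 1.13*w - 1.99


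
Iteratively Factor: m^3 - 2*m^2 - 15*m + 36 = (m + 4)*(m^2 - 6*m + 9) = (m - 3)*(m + 4)*(m - 3)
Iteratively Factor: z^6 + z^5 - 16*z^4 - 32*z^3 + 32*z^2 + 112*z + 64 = (z - 2)*(z^5 + 3*z^4 - 10*z^3 - 52*z^2 - 72*z - 32) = (z - 2)*(z + 1)*(z^4 + 2*z^3 - 12*z^2 - 40*z - 32) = (z - 2)*(z + 1)*(z + 2)*(z^3 - 12*z - 16) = (z - 4)*(z - 2)*(z + 1)*(z + 2)*(z^2 + 4*z + 4) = (z - 4)*(z - 2)*(z + 1)*(z + 2)^2*(z + 2)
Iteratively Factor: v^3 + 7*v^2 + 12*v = (v)*(v^2 + 7*v + 12) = v*(v + 4)*(v + 3)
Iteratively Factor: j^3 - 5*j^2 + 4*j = (j - 4)*(j^2 - j) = j*(j - 4)*(j - 1)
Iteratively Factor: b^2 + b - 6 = (b + 3)*(b - 2)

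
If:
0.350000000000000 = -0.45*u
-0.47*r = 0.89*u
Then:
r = 1.47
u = -0.78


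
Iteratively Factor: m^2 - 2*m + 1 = (m - 1)*(m - 1)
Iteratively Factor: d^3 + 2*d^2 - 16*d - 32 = (d + 2)*(d^2 - 16) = (d + 2)*(d + 4)*(d - 4)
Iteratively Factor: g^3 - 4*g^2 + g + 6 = (g - 3)*(g^2 - g - 2) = (g - 3)*(g + 1)*(g - 2)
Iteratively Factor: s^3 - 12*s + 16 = (s - 2)*(s^2 + 2*s - 8) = (s - 2)*(s + 4)*(s - 2)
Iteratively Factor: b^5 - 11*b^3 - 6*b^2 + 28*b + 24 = (b + 2)*(b^4 - 2*b^3 - 7*b^2 + 8*b + 12) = (b - 2)*(b + 2)*(b^3 - 7*b - 6) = (b - 3)*(b - 2)*(b + 2)*(b^2 + 3*b + 2) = (b - 3)*(b - 2)*(b + 1)*(b + 2)*(b + 2)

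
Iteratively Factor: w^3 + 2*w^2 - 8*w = (w)*(w^2 + 2*w - 8) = w*(w + 4)*(w - 2)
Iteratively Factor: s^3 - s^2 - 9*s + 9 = (s + 3)*(s^2 - 4*s + 3) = (s - 3)*(s + 3)*(s - 1)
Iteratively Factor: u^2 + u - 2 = (u - 1)*(u + 2)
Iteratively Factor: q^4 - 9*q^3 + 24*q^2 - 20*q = (q - 5)*(q^3 - 4*q^2 + 4*q) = (q - 5)*(q - 2)*(q^2 - 2*q) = (q - 5)*(q - 2)^2*(q)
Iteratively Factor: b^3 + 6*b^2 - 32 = (b + 4)*(b^2 + 2*b - 8) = (b + 4)^2*(b - 2)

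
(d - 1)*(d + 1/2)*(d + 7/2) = d^3 + 3*d^2 - 9*d/4 - 7/4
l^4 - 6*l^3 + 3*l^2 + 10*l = l*(l - 5)*(l - 2)*(l + 1)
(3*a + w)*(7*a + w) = 21*a^2 + 10*a*w + w^2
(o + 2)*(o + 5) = o^2 + 7*o + 10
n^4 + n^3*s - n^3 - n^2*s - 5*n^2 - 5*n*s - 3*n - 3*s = (n - 3)*(n + 1)^2*(n + s)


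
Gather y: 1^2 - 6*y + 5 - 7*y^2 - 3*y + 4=-7*y^2 - 9*y + 10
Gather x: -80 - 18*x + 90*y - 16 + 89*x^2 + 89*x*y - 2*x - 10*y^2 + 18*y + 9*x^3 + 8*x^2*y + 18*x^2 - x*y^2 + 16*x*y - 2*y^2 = 9*x^3 + x^2*(8*y + 107) + x*(-y^2 + 105*y - 20) - 12*y^2 + 108*y - 96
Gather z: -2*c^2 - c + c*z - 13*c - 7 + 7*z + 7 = -2*c^2 - 14*c + z*(c + 7)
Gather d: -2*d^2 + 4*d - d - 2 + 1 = -2*d^2 + 3*d - 1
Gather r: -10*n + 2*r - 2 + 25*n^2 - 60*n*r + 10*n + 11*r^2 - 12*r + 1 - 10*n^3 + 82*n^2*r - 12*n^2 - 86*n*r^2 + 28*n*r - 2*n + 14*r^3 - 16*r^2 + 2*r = -10*n^3 + 13*n^2 - 2*n + 14*r^3 + r^2*(-86*n - 5) + r*(82*n^2 - 32*n - 8) - 1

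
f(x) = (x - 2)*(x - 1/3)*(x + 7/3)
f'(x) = (x - 2)*(x - 1/3) + (x - 2)*(x + 7/3) + (x - 1/3)*(x + 7/3)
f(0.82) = -1.81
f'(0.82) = -2.76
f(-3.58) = -27.22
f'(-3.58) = 33.67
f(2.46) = 4.69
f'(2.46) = 13.38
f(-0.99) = 5.32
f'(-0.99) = -1.84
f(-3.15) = -14.65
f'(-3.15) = 24.99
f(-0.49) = 3.78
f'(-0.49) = -4.06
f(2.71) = 8.51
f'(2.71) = 17.25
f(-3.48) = -23.96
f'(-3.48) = 31.55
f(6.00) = 188.89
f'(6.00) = 103.22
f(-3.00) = -11.11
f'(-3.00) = 22.22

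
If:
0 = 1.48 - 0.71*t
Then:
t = 2.08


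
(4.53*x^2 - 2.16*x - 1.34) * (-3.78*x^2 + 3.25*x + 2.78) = -17.1234*x^4 + 22.8873*x^3 + 10.6386*x^2 - 10.3598*x - 3.7252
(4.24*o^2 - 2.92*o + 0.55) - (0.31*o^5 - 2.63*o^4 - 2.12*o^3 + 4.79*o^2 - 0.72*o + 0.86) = -0.31*o^5 + 2.63*o^4 + 2.12*o^3 - 0.55*o^2 - 2.2*o - 0.31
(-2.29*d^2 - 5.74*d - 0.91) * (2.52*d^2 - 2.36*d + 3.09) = -5.7708*d^4 - 9.0604*d^3 + 4.1771*d^2 - 15.589*d - 2.8119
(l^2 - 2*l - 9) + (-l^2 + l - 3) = -l - 12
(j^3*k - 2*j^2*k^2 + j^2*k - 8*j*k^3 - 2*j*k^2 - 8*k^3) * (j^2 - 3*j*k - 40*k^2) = j^5*k - 5*j^4*k^2 + j^4*k - 42*j^3*k^3 - 5*j^3*k^2 + 104*j^2*k^4 - 42*j^2*k^3 + 320*j*k^5 + 104*j*k^4 + 320*k^5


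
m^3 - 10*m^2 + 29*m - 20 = (m - 5)*(m - 4)*(m - 1)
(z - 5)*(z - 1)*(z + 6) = z^3 - 31*z + 30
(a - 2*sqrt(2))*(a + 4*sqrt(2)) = a^2 + 2*sqrt(2)*a - 16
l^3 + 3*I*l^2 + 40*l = l*(l - 5*I)*(l + 8*I)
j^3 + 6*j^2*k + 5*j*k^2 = j*(j + k)*(j + 5*k)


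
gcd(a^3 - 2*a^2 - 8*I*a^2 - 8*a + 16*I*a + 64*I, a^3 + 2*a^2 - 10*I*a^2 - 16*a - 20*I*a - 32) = a^2 + a*(2 - 8*I) - 16*I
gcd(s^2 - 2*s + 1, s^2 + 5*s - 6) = s - 1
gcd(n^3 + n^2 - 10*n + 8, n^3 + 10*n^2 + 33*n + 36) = n + 4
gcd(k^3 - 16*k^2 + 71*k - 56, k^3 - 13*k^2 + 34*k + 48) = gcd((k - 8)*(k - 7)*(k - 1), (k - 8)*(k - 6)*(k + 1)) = k - 8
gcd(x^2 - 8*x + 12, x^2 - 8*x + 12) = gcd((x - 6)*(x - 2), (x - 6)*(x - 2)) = x^2 - 8*x + 12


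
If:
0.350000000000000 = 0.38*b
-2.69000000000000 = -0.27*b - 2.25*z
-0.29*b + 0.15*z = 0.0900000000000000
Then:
No Solution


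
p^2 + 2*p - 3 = (p - 1)*(p + 3)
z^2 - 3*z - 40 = (z - 8)*(z + 5)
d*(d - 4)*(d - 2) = d^3 - 6*d^2 + 8*d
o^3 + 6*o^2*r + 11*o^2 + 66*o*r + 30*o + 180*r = (o + 5)*(o + 6)*(o + 6*r)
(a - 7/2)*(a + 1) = a^2 - 5*a/2 - 7/2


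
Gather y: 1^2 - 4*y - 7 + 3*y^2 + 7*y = 3*y^2 + 3*y - 6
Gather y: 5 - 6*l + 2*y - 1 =-6*l + 2*y + 4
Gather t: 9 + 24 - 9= 24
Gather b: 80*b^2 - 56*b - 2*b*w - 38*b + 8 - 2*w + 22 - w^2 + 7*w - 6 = 80*b^2 + b*(-2*w - 94) - w^2 + 5*w + 24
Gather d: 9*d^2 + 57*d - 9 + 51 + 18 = 9*d^2 + 57*d + 60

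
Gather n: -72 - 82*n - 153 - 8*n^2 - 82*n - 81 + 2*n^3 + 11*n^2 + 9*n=2*n^3 + 3*n^2 - 155*n - 306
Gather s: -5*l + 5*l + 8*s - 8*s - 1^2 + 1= 0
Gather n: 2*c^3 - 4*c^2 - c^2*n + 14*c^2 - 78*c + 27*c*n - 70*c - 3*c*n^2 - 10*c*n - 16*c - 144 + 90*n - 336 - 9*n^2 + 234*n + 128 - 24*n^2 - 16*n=2*c^3 + 10*c^2 - 164*c + n^2*(-3*c - 33) + n*(-c^2 + 17*c + 308) - 352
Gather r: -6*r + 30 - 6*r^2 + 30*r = -6*r^2 + 24*r + 30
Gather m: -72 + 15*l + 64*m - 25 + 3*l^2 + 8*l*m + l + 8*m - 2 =3*l^2 + 16*l + m*(8*l + 72) - 99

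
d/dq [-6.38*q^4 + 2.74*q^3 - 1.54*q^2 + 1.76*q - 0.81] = -25.52*q^3 + 8.22*q^2 - 3.08*q + 1.76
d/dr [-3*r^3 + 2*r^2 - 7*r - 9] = -9*r^2 + 4*r - 7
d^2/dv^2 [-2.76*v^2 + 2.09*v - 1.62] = -5.52000000000000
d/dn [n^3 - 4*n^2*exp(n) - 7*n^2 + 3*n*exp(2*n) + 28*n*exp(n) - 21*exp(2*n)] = -4*n^2*exp(n) + 3*n^2 + 6*n*exp(2*n) + 20*n*exp(n) - 14*n - 39*exp(2*n) + 28*exp(n)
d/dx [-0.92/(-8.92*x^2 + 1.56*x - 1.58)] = (1.4352 - 16.4128*x)/(8.92*x^2 - 1.56*x + 1.58)^2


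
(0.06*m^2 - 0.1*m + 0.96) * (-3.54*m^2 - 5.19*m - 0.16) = -0.2124*m^4 + 0.0426*m^3 - 2.889*m^2 - 4.9664*m - 0.1536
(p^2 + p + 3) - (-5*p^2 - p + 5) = 6*p^2 + 2*p - 2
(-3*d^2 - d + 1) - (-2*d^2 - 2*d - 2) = -d^2 + d + 3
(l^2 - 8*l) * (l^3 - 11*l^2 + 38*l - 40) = l^5 - 19*l^4 + 126*l^3 - 344*l^2 + 320*l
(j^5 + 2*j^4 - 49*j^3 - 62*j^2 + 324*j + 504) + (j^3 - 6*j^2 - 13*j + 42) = j^5 + 2*j^4 - 48*j^3 - 68*j^2 + 311*j + 546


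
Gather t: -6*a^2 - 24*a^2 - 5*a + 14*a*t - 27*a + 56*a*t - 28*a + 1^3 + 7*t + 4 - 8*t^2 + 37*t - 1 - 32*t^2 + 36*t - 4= -30*a^2 - 60*a - 40*t^2 + t*(70*a + 80)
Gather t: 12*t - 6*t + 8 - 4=6*t + 4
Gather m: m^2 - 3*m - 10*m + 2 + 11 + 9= m^2 - 13*m + 22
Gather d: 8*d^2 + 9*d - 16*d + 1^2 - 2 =8*d^2 - 7*d - 1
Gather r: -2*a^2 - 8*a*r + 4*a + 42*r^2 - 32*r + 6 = -2*a^2 + 4*a + 42*r^2 + r*(-8*a - 32) + 6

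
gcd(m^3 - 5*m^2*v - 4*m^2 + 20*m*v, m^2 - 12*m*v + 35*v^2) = -m + 5*v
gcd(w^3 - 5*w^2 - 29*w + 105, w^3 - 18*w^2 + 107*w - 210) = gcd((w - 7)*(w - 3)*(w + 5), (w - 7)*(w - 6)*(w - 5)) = w - 7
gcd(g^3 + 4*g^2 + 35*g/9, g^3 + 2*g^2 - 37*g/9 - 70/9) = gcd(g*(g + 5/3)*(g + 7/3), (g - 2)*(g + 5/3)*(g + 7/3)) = g^2 + 4*g + 35/9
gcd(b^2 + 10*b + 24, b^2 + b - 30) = b + 6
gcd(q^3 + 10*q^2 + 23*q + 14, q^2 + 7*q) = q + 7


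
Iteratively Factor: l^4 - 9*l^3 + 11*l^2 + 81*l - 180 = (l + 3)*(l^3 - 12*l^2 + 47*l - 60) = (l - 3)*(l + 3)*(l^2 - 9*l + 20) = (l - 5)*(l - 3)*(l + 3)*(l - 4)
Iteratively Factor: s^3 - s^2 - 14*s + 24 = (s - 3)*(s^2 + 2*s - 8) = (s - 3)*(s - 2)*(s + 4)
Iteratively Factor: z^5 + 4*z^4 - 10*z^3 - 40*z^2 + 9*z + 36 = (z + 3)*(z^4 + z^3 - 13*z^2 - z + 12) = (z - 3)*(z + 3)*(z^3 + 4*z^2 - z - 4) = (z - 3)*(z + 3)*(z + 4)*(z^2 - 1) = (z - 3)*(z - 1)*(z + 3)*(z + 4)*(z + 1)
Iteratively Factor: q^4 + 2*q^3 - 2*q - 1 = (q - 1)*(q^3 + 3*q^2 + 3*q + 1) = (q - 1)*(q + 1)*(q^2 + 2*q + 1) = (q - 1)*(q + 1)^2*(q + 1)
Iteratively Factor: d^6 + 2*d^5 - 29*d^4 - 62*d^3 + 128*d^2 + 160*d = (d - 2)*(d^5 + 4*d^4 - 21*d^3 - 104*d^2 - 80*d) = d*(d - 2)*(d^4 + 4*d^3 - 21*d^2 - 104*d - 80) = d*(d - 2)*(d + 4)*(d^3 - 21*d - 20) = d*(d - 5)*(d - 2)*(d + 4)*(d^2 + 5*d + 4) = d*(d - 5)*(d - 2)*(d + 4)^2*(d + 1)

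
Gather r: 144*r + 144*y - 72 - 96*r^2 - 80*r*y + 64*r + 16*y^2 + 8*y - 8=-96*r^2 + r*(208 - 80*y) + 16*y^2 + 152*y - 80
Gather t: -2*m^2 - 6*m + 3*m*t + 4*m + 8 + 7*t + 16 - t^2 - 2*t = -2*m^2 - 2*m - t^2 + t*(3*m + 5) + 24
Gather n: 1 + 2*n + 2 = 2*n + 3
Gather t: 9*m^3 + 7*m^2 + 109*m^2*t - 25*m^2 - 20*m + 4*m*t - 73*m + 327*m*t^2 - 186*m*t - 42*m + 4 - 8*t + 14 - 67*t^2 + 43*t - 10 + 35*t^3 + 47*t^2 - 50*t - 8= 9*m^3 - 18*m^2 - 135*m + 35*t^3 + t^2*(327*m - 20) + t*(109*m^2 - 182*m - 15)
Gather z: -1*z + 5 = 5 - z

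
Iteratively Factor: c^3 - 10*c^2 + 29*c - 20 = (c - 1)*(c^2 - 9*c + 20) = (c - 4)*(c - 1)*(c - 5)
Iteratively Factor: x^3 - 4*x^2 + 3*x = (x - 3)*(x^2 - x) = (x - 3)*(x - 1)*(x)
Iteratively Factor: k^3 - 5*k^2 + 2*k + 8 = (k - 4)*(k^2 - k - 2) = (k - 4)*(k + 1)*(k - 2)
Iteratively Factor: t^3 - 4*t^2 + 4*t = (t - 2)*(t^2 - 2*t) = t*(t - 2)*(t - 2)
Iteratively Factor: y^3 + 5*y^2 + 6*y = (y)*(y^2 + 5*y + 6) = y*(y + 3)*(y + 2)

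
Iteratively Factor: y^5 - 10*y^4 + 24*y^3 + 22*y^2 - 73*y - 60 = (y + 1)*(y^4 - 11*y^3 + 35*y^2 - 13*y - 60) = (y - 3)*(y + 1)*(y^3 - 8*y^2 + 11*y + 20) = (y - 5)*(y - 3)*(y + 1)*(y^2 - 3*y - 4) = (y - 5)*(y - 4)*(y - 3)*(y + 1)*(y + 1)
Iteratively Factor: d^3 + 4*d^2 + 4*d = (d + 2)*(d^2 + 2*d) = (d + 2)^2*(d)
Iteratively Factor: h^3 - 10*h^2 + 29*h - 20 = (h - 1)*(h^2 - 9*h + 20) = (h - 4)*(h - 1)*(h - 5)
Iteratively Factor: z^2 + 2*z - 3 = (z + 3)*(z - 1)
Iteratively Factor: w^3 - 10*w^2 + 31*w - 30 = (w - 2)*(w^2 - 8*w + 15) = (w - 5)*(w - 2)*(w - 3)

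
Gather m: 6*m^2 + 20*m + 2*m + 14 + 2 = 6*m^2 + 22*m + 16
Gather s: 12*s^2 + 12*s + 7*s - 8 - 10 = 12*s^2 + 19*s - 18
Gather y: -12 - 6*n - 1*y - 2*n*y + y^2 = -6*n + y^2 + y*(-2*n - 1) - 12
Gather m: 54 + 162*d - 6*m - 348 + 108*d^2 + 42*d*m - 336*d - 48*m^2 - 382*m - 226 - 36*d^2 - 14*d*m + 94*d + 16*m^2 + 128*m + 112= 72*d^2 - 80*d - 32*m^2 + m*(28*d - 260) - 408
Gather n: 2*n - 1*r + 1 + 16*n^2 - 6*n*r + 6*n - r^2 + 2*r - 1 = 16*n^2 + n*(8 - 6*r) - r^2 + r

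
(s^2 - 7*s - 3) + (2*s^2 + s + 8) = 3*s^2 - 6*s + 5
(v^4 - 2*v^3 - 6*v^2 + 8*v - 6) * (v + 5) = v^5 + 3*v^4 - 16*v^3 - 22*v^2 + 34*v - 30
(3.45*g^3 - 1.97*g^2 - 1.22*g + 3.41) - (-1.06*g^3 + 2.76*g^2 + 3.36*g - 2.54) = 4.51*g^3 - 4.73*g^2 - 4.58*g + 5.95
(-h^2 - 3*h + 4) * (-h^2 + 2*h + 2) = h^4 + h^3 - 12*h^2 + 2*h + 8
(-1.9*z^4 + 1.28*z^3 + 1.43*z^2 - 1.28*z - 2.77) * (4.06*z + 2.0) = -7.714*z^5 + 1.3968*z^4 + 8.3658*z^3 - 2.3368*z^2 - 13.8062*z - 5.54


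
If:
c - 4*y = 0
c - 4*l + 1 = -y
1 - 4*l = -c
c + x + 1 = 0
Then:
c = 0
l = 1/4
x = -1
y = 0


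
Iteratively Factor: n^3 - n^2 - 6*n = (n + 2)*(n^2 - 3*n) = n*(n + 2)*(n - 3)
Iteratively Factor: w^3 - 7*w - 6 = (w - 3)*(w^2 + 3*w + 2) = (w - 3)*(w + 2)*(w + 1)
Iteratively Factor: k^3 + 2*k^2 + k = (k + 1)*(k^2 + k) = k*(k + 1)*(k + 1)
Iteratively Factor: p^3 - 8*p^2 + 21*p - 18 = (p - 2)*(p^2 - 6*p + 9) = (p - 3)*(p - 2)*(p - 3)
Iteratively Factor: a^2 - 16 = (a + 4)*(a - 4)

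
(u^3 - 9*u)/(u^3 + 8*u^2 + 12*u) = (u^2 - 9)/(u^2 + 8*u + 12)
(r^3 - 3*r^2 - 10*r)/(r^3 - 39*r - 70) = r*(r - 5)/(r^2 - 2*r - 35)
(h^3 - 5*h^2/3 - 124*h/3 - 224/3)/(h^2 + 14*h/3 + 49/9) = 3*(h^2 - 4*h - 32)/(3*h + 7)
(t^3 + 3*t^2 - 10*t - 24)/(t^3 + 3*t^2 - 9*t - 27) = (t^2 + 6*t + 8)/(t^2 + 6*t + 9)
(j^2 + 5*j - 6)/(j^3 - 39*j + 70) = (j^2 + 5*j - 6)/(j^3 - 39*j + 70)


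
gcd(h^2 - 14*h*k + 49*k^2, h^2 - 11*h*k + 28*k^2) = h - 7*k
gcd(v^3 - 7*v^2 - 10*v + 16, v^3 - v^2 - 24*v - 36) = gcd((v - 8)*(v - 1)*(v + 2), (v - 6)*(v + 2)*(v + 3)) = v + 2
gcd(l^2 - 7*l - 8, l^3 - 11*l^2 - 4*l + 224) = l - 8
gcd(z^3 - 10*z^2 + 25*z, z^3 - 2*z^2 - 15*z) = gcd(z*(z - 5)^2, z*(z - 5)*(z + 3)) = z^2 - 5*z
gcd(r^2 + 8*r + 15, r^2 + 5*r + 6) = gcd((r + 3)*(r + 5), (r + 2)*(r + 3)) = r + 3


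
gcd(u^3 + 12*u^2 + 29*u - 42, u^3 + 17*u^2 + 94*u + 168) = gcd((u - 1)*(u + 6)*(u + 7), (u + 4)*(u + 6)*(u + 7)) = u^2 + 13*u + 42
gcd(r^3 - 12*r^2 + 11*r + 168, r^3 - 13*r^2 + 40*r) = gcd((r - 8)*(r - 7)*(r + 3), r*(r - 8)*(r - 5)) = r - 8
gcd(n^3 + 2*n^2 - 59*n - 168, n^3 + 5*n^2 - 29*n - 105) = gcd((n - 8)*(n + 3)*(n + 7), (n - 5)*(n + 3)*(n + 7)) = n^2 + 10*n + 21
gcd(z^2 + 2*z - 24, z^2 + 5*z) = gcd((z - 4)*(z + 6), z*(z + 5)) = 1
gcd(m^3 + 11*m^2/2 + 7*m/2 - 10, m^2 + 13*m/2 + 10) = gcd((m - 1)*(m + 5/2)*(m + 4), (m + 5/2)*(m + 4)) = m^2 + 13*m/2 + 10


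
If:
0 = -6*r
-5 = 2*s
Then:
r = 0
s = -5/2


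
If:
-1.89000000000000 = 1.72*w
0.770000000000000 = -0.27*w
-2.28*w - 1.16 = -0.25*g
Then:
No Solution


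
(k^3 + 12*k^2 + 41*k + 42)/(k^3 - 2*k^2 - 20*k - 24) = (k^2 + 10*k + 21)/(k^2 - 4*k - 12)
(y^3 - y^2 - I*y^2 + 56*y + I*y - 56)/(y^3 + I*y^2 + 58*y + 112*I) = (y - 1)/(y + 2*I)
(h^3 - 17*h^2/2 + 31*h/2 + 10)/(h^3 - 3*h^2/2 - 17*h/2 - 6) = (2*h^2 - 9*h - 5)/(2*h^2 + 5*h + 3)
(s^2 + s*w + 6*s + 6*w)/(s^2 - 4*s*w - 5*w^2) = (s + 6)/(s - 5*w)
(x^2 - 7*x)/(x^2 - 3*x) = (x - 7)/(x - 3)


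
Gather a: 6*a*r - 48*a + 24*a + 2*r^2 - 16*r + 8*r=a*(6*r - 24) + 2*r^2 - 8*r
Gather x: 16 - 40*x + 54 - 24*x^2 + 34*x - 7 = -24*x^2 - 6*x + 63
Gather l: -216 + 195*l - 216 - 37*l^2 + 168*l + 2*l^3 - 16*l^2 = 2*l^3 - 53*l^2 + 363*l - 432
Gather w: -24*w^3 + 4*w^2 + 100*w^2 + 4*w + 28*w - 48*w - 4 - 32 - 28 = -24*w^3 + 104*w^2 - 16*w - 64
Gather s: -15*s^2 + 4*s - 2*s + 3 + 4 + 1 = -15*s^2 + 2*s + 8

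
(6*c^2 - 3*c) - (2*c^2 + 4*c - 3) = 4*c^2 - 7*c + 3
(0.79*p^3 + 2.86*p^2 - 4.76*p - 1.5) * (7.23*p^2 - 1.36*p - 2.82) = 5.7117*p^5 + 19.6034*p^4 - 40.5322*p^3 - 12.4366*p^2 + 15.4632*p + 4.23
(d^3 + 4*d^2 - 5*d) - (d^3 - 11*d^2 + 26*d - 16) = 15*d^2 - 31*d + 16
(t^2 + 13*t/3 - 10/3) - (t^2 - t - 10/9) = 16*t/3 - 20/9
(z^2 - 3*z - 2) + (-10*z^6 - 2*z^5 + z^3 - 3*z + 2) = -10*z^6 - 2*z^5 + z^3 + z^2 - 6*z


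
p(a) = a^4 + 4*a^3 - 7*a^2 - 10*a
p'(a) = 4*a^3 + 12*a^2 - 14*a - 10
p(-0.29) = 2.22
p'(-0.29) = -5.03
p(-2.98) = -59.36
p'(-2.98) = 32.43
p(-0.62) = 2.70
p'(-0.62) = 2.34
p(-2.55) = -44.06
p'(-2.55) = 37.40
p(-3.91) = -73.30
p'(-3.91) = -10.91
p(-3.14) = -64.24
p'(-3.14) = 28.44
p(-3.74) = -74.11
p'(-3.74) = 0.96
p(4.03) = 371.58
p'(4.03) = 390.27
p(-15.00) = 35700.00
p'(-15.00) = -10600.00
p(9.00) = 8820.00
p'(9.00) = 3752.00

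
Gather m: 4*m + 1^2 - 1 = 4*m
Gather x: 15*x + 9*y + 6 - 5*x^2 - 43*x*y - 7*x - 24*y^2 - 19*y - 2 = -5*x^2 + x*(8 - 43*y) - 24*y^2 - 10*y + 4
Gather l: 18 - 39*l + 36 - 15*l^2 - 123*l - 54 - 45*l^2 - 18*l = -60*l^2 - 180*l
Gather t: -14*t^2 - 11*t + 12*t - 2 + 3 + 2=-14*t^2 + t + 3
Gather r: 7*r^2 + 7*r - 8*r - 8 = 7*r^2 - r - 8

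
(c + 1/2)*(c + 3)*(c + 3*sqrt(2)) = c^3 + 7*c^2/2 + 3*sqrt(2)*c^2 + 3*c/2 + 21*sqrt(2)*c/2 + 9*sqrt(2)/2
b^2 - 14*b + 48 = (b - 8)*(b - 6)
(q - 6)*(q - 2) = q^2 - 8*q + 12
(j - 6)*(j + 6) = j^2 - 36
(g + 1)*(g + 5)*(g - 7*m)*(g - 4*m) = g^4 - 11*g^3*m + 6*g^3 + 28*g^2*m^2 - 66*g^2*m + 5*g^2 + 168*g*m^2 - 55*g*m + 140*m^2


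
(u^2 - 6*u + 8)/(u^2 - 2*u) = (u - 4)/u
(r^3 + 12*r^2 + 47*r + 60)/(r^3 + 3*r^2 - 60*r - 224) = (r^2 + 8*r + 15)/(r^2 - r - 56)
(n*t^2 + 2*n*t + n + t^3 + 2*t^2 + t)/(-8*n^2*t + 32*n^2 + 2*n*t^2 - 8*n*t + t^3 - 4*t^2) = (n*t^2 + 2*n*t + n + t^3 + 2*t^2 + t)/(-8*n^2*t + 32*n^2 + 2*n*t^2 - 8*n*t + t^3 - 4*t^2)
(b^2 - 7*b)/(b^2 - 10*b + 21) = b/(b - 3)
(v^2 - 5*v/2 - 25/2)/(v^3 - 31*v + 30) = (v + 5/2)/(v^2 + 5*v - 6)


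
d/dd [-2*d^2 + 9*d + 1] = 9 - 4*d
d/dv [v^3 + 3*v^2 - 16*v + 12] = 3*v^2 + 6*v - 16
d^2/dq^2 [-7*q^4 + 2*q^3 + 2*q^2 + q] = -84*q^2 + 12*q + 4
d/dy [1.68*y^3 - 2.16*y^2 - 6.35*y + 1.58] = 5.04*y^2 - 4.32*y - 6.35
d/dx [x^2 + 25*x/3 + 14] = 2*x + 25/3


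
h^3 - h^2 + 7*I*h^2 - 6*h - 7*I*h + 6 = (h - 1)*(h + I)*(h + 6*I)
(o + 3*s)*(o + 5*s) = o^2 + 8*o*s + 15*s^2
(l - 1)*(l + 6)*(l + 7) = l^3 + 12*l^2 + 29*l - 42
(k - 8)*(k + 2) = k^2 - 6*k - 16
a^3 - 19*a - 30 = (a - 5)*(a + 2)*(a + 3)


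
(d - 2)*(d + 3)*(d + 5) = d^3 + 6*d^2 - d - 30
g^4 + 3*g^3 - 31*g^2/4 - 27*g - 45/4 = (g - 3)*(g + 1/2)*(g + 5/2)*(g + 3)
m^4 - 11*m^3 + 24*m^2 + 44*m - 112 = (m - 7)*(m - 4)*(m - 2)*(m + 2)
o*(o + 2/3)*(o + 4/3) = o^3 + 2*o^2 + 8*o/9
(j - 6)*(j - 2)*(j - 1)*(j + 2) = j^4 - 7*j^3 + 2*j^2 + 28*j - 24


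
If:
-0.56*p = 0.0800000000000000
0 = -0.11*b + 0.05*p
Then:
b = -0.06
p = -0.14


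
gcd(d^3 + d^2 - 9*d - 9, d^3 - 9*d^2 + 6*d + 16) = d + 1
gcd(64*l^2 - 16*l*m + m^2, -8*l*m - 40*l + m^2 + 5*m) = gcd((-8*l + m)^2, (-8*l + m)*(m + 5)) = 8*l - m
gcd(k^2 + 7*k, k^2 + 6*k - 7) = k + 7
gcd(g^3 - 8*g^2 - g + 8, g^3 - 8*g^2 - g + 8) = g^3 - 8*g^2 - g + 8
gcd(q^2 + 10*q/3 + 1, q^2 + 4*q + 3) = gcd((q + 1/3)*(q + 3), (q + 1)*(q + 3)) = q + 3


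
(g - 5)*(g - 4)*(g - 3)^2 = g^4 - 15*g^3 + 83*g^2 - 201*g + 180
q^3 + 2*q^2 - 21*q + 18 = (q - 3)*(q - 1)*(q + 6)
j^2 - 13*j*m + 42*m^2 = (j - 7*m)*(j - 6*m)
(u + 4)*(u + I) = u^2 + 4*u + I*u + 4*I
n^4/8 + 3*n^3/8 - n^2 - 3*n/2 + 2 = (n/4 + 1)*(n/2 + 1)*(n - 2)*(n - 1)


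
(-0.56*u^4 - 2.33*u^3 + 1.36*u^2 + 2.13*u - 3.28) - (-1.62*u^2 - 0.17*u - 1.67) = -0.56*u^4 - 2.33*u^3 + 2.98*u^2 + 2.3*u - 1.61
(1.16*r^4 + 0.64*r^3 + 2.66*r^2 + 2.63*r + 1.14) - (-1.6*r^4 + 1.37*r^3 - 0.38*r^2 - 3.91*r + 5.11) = 2.76*r^4 - 0.73*r^3 + 3.04*r^2 + 6.54*r - 3.97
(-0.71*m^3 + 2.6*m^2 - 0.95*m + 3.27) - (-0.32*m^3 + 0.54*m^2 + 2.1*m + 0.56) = -0.39*m^3 + 2.06*m^2 - 3.05*m + 2.71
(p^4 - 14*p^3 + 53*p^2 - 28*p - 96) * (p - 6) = p^5 - 20*p^4 + 137*p^3 - 346*p^2 + 72*p + 576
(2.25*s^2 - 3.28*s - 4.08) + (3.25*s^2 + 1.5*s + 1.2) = 5.5*s^2 - 1.78*s - 2.88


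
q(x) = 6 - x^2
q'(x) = -2*x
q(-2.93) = -2.58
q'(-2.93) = 5.86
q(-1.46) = 3.87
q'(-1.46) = 2.92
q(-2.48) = -0.15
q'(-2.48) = 4.96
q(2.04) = 1.84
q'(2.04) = -4.08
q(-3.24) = -4.50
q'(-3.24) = 6.48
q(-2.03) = 1.88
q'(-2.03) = 4.06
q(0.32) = 5.90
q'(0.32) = -0.64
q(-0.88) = 5.23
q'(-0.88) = 1.76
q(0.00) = 6.00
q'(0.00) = 0.00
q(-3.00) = -3.00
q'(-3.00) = 6.00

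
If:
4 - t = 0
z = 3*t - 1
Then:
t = 4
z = 11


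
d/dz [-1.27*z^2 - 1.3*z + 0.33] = -2.54*z - 1.3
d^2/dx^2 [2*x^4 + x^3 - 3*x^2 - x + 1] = 24*x^2 + 6*x - 6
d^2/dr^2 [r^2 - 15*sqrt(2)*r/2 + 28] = 2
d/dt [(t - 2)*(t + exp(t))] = t + (t - 2)*(exp(t) + 1) + exp(t)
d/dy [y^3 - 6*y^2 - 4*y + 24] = 3*y^2 - 12*y - 4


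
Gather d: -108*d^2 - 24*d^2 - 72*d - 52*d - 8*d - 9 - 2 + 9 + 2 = -132*d^2 - 132*d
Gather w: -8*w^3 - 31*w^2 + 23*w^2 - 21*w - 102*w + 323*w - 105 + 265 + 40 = -8*w^3 - 8*w^2 + 200*w + 200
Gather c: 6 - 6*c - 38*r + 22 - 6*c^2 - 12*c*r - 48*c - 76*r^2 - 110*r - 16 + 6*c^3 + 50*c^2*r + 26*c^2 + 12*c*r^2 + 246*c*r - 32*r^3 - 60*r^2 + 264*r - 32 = 6*c^3 + c^2*(50*r + 20) + c*(12*r^2 + 234*r - 54) - 32*r^3 - 136*r^2 + 116*r - 20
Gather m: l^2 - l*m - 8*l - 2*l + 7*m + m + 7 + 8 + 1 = l^2 - 10*l + m*(8 - l) + 16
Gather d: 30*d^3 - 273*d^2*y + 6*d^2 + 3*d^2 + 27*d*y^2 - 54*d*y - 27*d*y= 30*d^3 + d^2*(9 - 273*y) + d*(27*y^2 - 81*y)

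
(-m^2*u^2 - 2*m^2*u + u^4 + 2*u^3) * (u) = -m^2*u^3 - 2*m^2*u^2 + u^5 + 2*u^4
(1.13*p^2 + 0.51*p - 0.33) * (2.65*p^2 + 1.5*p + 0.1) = 2.9945*p^4 + 3.0465*p^3 + 0.00349999999999995*p^2 - 0.444*p - 0.033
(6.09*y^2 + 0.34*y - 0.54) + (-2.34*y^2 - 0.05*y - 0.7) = 3.75*y^2 + 0.29*y - 1.24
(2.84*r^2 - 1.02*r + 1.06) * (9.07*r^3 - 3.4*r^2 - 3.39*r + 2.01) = 25.7588*r^5 - 18.9074*r^4 + 3.4546*r^3 + 5.5622*r^2 - 5.6436*r + 2.1306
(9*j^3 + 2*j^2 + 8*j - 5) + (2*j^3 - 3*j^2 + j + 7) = 11*j^3 - j^2 + 9*j + 2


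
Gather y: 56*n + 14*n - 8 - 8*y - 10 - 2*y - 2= 70*n - 10*y - 20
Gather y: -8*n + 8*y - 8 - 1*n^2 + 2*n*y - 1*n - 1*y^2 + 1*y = -n^2 - 9*n - y^2 + y*(2*n + 9) - 8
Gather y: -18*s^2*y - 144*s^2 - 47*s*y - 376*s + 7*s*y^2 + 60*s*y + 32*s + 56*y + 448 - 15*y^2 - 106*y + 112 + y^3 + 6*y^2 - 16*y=-144*s^2 - 344*s + y^3 + y^2*(7*s - 9) + y*(-18*s^2 + 13*s - 66) + 560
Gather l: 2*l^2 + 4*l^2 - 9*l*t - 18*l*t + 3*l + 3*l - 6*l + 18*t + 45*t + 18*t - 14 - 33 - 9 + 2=6*l^2 - 27*l*t + 81*t - 54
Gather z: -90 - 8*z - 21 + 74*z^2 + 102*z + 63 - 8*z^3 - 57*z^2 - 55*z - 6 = -8*z^3 + 17*z^2 + 39*z - 54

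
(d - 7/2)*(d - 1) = d^2 - 9*d/2 + 7/2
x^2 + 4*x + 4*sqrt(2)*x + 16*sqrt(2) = (x + 4)*(x + 4*sqrt(2))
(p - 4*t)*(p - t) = p^2 - 5*p*t + 4*t^2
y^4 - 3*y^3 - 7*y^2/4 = y^2*(y - 7/2)*(y + 1/2)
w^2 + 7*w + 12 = (w + 3)*(w + 4)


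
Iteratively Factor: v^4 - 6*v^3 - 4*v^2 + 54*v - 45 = (v - 1)*(v^3 - 5*v^2 - 9*v + 45) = (v - 5)*(v - 1)*(v^2 - 9) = (v - 5)*(v - 1)*(v + 3)*(v - 3)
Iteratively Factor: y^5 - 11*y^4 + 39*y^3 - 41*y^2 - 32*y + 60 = (y - 5)*(y^4 - 6*y^3 + 9*y^2 + 4*y - 12) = (y - 5)*(y - 2)*(y^3 - 4*y^2 + y + 6) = (y - 5)*(y - 3)*(y - 2)*(y^2 - y - 2) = (y - 5)*(y - 3)*(y - 2)*(y + 1)*(y - 2)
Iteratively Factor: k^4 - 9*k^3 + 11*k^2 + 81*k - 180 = (k - 3)*(k^3 - 6*k^2 - 7*k + 60) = (k - 4)*(k - 3)*(k^2 - 2*k - 15) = (k - 5)*(k - 4)*(k - 3)*(k + 3)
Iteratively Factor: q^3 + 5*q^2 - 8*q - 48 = (q + 4)*(q^2 + q - 12) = (q - 3)*(q + 4)*(q + 4)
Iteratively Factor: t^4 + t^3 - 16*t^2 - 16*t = (t + 4)*(t^3 - 3*t^2 - 4*t) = (t + 1)*(t + 4)*(t^2 - 4*t) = (t - 4)*(t + 1)*(t + 4)*(t)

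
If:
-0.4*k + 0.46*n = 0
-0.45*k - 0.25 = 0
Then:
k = -0.56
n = -0.48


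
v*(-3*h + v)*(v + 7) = -3*h*v^2 - 21*h*v + v^3 + 7*v^2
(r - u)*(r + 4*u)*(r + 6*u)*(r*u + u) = r^4*u + 9*r^3*u^2 + r^3*u + 14*r^2*u^3 + 9*r^2*u^2 - 24*r*u^4 + 14*r*u^3 - 24*u^4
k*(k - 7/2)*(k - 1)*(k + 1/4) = k^4 - 17*k^3/4 + 19*k^2/8 + 7*k/8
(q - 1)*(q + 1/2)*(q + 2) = q^3 + 3*q^2/2 - 3*q/2 - 1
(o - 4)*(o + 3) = o^2 - o - 12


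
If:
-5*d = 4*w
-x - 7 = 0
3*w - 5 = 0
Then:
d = -4/3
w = 5/3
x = -7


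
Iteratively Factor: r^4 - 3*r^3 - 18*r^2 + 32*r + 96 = (r - 4)*(r^3 + r^2 - 14*r - 24) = (r - 4)*(r + 2)*(r^2 - r - 12) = (r - 4)*(r + 2)*(r + 3)*(r - 4)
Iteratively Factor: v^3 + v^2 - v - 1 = (v + 1)*(v^2 - 1) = (v + 1)^2*(v - 1)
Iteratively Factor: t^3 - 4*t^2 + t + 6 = (t + 1)*(t^2 - 5*t + 6) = (t - 3)*(t + 1)*(t - 2)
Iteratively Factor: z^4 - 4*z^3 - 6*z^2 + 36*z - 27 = (z - 3)*(z^3 - z^2 - 9*z + 9) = (z - 3)*(z - 1)*(z^2 - 9) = (z - 3)^2*(z - 1)*(z + 3)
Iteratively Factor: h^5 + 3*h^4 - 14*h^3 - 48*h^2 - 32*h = (h - 4)*(h^4 + 7*h^3 + 14*h^2 + 8*h) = (h - 4)*(h + 4)*(h^3 + 3*h^2 + 2*h) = (h - 4)*(h + 1)*(h + 4)*(h^2 + 2*h) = h*(h - 4)*(h + 1)*(h + 4)*(h + 2)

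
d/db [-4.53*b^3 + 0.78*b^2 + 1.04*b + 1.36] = -13.59*b^2 + 1.56*b + 1.04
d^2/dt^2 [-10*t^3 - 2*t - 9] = -60*t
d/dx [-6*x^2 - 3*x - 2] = -12*x - 3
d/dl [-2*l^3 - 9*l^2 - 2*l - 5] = -6*l^2 - 18*l - 2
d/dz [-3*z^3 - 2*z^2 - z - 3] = -9*z^2 - 4*z - 1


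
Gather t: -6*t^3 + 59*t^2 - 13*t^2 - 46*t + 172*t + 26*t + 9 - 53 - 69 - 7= -6*t^3 + 46*t^2 + 152*t - 120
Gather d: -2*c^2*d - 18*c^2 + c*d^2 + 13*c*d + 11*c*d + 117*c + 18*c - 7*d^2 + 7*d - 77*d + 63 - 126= -18*c^2 + 135*c + d^2*(c - 7) + d*(-2*c^2 + 24*c - 70) - 63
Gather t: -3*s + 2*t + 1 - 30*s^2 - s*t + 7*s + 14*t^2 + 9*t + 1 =-30*s^2 + 4*s + 14*t^2 + t*(11 - s) + 2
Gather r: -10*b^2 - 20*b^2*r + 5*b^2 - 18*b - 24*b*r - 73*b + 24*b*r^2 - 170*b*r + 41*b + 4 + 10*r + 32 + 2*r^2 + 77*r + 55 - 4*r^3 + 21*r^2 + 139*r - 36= -5*b^2 - 50*b - 4*r^3 + r^2*(24*b + 23) + r*(-20*b^2 - 194*b + 226) + 55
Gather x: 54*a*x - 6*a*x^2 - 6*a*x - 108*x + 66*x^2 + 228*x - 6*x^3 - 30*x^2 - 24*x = -6*x^3 + x^2*(36 - 6*a) + x*(48*a + 96)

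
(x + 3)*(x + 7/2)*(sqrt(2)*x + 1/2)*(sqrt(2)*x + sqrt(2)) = 2*x^4 + sqrt(2)*x^3/2 + 15*x^3 + 15*sqrt(2)*x^2/4 + 34*x^2 + 17*sqrt(2)*x/2 + 21*x + 21*sqrt(2)/4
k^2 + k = k*(k + 1)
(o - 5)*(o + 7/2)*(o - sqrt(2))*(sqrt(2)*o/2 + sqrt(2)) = sqrt(2)*o^4/2 - o^3 + sqrt(2)*o^3/4 - 41*sqrt(2)*o^2/4 - o^2/2 - 35*sqrt(2)*o/2 + 41*o/2 + 35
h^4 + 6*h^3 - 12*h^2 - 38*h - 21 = (h - 3)*(h + 1)^2*(h + 7)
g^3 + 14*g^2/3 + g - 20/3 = (g - 1)*(g + 5/3)*(g + 4)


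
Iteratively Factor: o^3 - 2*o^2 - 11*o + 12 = (o - 1)*(o^2 - o - 12) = (o - 4)*(o - 1)*(o + 3)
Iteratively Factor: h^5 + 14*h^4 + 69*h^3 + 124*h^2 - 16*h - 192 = (h + 3)*(h^4 + 11*h^3 + 36*h^2 + 16*h - 64) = (h + 3)*(h + 4)*(h^3 + 7*h^2 + 8*h - 16) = (h + 3)*(h + 4)^2*(h^2 + 3*h - 4) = (h - 1)*(h + 3)*(h + 4)^2*(h + 4)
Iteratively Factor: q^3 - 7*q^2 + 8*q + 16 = (q - 4)*(q^2 - 3*q - 4) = (q - 4)^2*(q + 1)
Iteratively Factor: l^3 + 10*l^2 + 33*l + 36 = (l + 3)*(l^2 + 7*l + 12) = (l + 3)*(l + 4)*(l + 3)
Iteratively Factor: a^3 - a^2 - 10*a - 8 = (a + 1)*(a^2 - 2*a - 8) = (a - 4)*(a + 1)*(a + 2)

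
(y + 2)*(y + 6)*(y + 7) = y^3 + 15*y^2 + 68*y + 84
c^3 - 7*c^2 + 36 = (c - 6)*(c - 3)*(c + 2)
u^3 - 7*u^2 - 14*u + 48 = (u - 8)*(u - 2)*(u + 3)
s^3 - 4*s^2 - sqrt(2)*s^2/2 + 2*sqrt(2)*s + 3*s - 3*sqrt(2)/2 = (s - 3)*(s - 1)*(s - sqrt(2)/2)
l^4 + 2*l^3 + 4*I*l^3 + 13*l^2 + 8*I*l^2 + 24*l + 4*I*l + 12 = (l - 2*I)*(l + 6*I)*(-I*l - I)*(I*l + I)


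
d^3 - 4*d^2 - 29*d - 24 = (d - 8)*(d + 1)*(d + 3)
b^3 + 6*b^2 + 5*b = b*(b + 1)*(b + 5)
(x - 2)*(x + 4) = x^2 + 2*x - 8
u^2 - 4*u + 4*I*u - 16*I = (u - 4)*(u + 4*I)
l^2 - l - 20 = (l - 5)*(l + 4)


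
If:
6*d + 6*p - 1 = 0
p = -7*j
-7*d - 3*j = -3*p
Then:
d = 4/73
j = -7/438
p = 49/438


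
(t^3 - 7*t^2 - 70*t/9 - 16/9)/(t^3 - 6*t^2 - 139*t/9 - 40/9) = (3*t + 2)/(3*t + 5)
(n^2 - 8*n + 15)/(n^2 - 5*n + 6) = (n - 5)/(n - 2)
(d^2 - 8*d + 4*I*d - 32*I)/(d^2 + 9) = (d^2 + 4*d*(-2 + I) - 32*I)/(d^2 + 9)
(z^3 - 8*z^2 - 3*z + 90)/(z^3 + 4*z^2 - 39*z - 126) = (z - 5)/(z + 7)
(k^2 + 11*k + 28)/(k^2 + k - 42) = (k + 4)/(k - 6)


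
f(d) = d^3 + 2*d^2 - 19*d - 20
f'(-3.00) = -4.00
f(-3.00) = 28.00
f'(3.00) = 20.00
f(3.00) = -32.00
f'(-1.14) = -19.66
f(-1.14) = 2.78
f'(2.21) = 4.49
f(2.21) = -41.43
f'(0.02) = -18.92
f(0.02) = -20.38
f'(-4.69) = 28.23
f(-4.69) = 9.94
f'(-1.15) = -19.63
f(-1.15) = 2.97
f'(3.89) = 41.96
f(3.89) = -4.78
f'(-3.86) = 10.26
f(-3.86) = 25.63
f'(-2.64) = -8.65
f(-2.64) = 25.70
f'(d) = 3*d^2 + 4*d - 19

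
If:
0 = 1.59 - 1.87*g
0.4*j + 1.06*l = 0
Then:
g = 0.85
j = -2.65*l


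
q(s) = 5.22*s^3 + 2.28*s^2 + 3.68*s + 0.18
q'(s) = 15.66*s^2 + 4.56*s + 3.68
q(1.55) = 30.80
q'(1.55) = 48.37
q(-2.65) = -90.70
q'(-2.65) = 101.57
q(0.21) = 1.10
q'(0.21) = 5.33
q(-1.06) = -7.38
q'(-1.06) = 16.44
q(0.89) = 8.94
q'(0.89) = 20.14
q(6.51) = 1560.93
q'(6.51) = 697.04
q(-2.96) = -126.11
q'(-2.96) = 127.39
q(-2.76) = -102.36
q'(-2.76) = 110.39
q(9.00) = 4023.36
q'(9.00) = 1313.18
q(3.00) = 172.68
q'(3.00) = 158.30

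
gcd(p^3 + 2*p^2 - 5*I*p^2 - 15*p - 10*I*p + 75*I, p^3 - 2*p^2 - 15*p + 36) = p - 3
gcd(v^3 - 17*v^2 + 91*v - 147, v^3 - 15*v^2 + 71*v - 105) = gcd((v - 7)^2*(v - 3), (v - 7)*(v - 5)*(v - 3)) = v^2 - 10*v + 21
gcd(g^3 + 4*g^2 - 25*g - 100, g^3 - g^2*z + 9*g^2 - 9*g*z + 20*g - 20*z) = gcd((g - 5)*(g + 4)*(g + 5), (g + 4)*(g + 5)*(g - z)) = g^2 + 9*g + 20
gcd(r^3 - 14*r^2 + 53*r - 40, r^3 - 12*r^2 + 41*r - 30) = r^2 - 6*r + 5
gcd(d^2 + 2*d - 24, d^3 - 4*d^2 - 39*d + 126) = d + 6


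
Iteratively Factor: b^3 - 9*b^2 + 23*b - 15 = (b - 5)*(b^2 - 4*b + 3) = (b - 5)*(b - 1)*(b - 3)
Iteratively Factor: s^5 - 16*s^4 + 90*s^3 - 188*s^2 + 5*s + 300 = (s - 5)*(s^4 - 11*s^3 + 35*s^2 - 13*s - 60) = (s - 5)^2*(s^3 - 6*s^2 + 5*s + 12) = (s - 5)^2*(s - 3)*(s^2 - 3*s - 4) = (s - 5)^2*(s - 4)*(s - 3)*(s + 1)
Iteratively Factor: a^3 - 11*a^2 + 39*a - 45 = (a - 3)*(a^2 - 8*a + 15) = (a - 3)^2*(a - 5)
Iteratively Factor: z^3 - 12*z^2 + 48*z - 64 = (z - 4)*(z^2 - 8*z + 16) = (z - 4)^2*(z - 4)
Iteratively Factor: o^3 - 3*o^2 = (o)*(o^2 - 3*o) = o*(o - 3)*(o)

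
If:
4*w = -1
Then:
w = -1/4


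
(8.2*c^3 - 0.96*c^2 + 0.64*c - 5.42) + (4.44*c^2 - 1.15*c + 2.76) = 8.2*c^3 + 3.48*c^2 - 0.51*c - 2.66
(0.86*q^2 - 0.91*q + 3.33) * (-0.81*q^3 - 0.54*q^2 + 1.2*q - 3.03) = -0.6966*q^5 + 0.2727*q^4 - 1.1739*q^3 - 5.496*q^2 + 6.7533*q - 10.0899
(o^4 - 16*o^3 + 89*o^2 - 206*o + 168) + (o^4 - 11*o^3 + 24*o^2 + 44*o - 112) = 2*o^4 - 27*o^3 + 113*o^2 - 162*o + 56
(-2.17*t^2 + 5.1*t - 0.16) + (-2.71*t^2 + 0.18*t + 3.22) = -4.88*t^2 + 5.28*t + 3.06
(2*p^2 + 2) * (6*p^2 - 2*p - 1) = 12*p^4 - 4*p^3 + 10*p^2 - 4*p - 2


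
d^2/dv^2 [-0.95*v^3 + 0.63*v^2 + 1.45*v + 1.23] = 1.26 - 5.7*v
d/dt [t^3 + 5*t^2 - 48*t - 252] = 3*t^2 + 10*t - 48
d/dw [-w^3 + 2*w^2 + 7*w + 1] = -3*w^2 + 4*w + 7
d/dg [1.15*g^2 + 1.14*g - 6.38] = 2.3*g + 1.14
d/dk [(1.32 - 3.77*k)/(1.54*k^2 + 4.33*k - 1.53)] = (5.8058*k^2 - 4.0656*k + 0.0525000000000002)/(2.3716*k^4 + 13.3364*k^3 + 14.0365*k^2 - 13.2498*k + 2.3409)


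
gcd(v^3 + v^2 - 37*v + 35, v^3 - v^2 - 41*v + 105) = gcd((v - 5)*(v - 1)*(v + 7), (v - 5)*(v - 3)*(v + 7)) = v^2 + 2*v - 35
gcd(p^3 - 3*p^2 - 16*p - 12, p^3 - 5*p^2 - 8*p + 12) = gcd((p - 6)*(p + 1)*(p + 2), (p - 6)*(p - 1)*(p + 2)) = p^2 - 4*p - 12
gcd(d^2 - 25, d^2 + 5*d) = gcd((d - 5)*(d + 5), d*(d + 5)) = d + 5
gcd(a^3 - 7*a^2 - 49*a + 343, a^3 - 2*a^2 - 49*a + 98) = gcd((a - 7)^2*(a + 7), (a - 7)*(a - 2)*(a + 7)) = a^2 - 49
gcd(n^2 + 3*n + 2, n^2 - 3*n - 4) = n + 1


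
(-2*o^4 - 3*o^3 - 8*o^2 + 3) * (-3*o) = 6*o^5 + 9*o^4 + 24*o^3 - 9*o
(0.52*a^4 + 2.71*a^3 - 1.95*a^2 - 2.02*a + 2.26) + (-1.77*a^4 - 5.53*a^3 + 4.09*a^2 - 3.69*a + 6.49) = -1.25*a^4 - 2.82*a^3 + 2.14*a^2 - 5.71*a + 8.75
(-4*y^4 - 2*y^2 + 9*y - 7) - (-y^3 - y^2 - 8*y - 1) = -4*y^4 + y^3 - y^2 + 17*y - 6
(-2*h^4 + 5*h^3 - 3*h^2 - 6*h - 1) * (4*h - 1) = -8*h^5 + 22*h^4 - 17*h^3 - 21*h^2 + 2*h + 1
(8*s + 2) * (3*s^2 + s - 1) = 24*s^3 + 14*s^2 - 6*s - 2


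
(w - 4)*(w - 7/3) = w^2 - 19*w/3 + 28/3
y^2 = y^2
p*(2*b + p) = 2*b*p + p^2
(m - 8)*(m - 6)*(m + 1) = m^3 - 13*m^2 + 34*m + 48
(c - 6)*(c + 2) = c^2 - 4*c - 12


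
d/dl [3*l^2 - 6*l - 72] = 6*l - 6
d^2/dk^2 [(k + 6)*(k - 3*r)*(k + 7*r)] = 6*k + 8*r + 12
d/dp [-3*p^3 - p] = -9*p^2 - 1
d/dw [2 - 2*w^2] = -4*w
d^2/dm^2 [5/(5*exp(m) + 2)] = (125*exp(m) - 50)*exp(m)/(5*exp(m) + 2)^3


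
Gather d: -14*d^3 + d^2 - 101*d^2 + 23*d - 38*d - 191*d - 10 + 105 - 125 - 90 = -14*d^3 - 100*d^2 - 206*d - 120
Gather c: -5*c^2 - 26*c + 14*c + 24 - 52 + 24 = -5*c^2 - 12*c - 4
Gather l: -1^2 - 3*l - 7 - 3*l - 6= -6*l - 14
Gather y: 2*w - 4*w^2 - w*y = -4*w^2 - w*y + 2*w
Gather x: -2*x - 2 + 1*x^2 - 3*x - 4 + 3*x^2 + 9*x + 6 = 4*x^2 + 4*x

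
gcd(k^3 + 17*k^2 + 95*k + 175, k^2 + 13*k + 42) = k + 7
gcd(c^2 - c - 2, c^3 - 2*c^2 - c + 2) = c^2 - c - 2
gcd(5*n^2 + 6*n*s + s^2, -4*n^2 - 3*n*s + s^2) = n + s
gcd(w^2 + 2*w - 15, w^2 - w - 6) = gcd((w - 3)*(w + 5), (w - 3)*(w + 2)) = w - 3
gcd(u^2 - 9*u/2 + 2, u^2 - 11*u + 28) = u - 4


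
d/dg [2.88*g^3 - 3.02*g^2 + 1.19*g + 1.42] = 8.64*g^2 - 6.04*g + 1.19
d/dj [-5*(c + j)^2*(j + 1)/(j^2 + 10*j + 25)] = 5*(c + j)*(2*(c + j)*(j + 1)*(j + 5) - (c + 3*j + 2)*(j^2 + 10*j + 25))/(j^2 + 10*j + 25)^2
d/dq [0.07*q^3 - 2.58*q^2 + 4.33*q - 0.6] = 0.21*q^2 - 5.16*q + 4.33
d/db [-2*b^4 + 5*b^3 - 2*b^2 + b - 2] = -8*b^3 + 15*b^2 - 4*b + 1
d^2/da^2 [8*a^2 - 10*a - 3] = 16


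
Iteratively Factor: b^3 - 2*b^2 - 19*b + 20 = (b - 1)*(b^2 - b - 20) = (b - 1)*(b + 4)*(b - 5)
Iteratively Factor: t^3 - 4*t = (t)*(t^2 - 4) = t*(t - 2)*(t + 2)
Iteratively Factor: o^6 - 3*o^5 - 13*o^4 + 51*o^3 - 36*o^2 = (o)*(o^5 - 3*o^4 - 13*o^3 + 51*o^2 - 36*o) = o^2*(o^4 - 3*o^3 - 13*o^2 + 51*o - 36) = o^2*(o - 3)*(o^3 - 13*o + 12) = o^2*(o - 3)*(o - 1)*(o^2 + o - 12) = o^2*(o - 3)*(o - 1)*(o + 4)*(o - 3)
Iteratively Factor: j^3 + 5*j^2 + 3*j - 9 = (j + 3)*(j^2 + 2*j - 3) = (j - 1)*(j + 3)*(j + 3)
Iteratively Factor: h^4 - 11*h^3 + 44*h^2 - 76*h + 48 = (h - 2)*(h^3 - 9*h^2 + 26*h - 24) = (h - 3)*(h - 2)*(h^2 - 6*h + 8) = (h - 3)*(h - 2)^2*(h - 4)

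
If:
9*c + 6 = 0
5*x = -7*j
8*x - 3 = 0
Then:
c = -2/3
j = -15/56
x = 3/8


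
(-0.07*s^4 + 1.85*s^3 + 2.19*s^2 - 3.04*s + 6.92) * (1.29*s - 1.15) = -0.0903*s^5 + 2.467*s^4 + 0.6976*s^3 - 6.4401*s^2 + 12.4228*s - 7.958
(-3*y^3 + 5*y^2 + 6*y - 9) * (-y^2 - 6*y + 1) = 3*y^5 + 13*y^4 - 39*y^3 - 22*y^2 + 60*y - 9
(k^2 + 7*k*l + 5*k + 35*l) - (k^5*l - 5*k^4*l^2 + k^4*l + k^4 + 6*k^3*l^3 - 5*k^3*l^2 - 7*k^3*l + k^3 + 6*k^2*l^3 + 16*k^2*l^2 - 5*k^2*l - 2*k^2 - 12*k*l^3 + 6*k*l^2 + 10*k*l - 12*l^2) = -k^5*l + 5*k^4*l^2 - k^4*l - k^4 - 6*k^3*l^3 + 5*k^3*l^2 + 7*k^3*l - k^3 - 6*k^2*l^3 - 16*k^2*l^2 + 5*k^2*l + 3*k^2 + 12*k*l^3 - 6*k*l^2 - 3*k*l + 5*k + 12*l^2 + 35*l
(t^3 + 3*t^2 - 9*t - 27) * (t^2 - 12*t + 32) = t^5 - 9*t^4 - 13*t^3 + 177*t^2 + 36*t - 864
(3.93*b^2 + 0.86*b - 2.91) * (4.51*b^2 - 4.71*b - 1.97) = 17.7243*b^4 - 14.6317*b^3 - 24.9168*b^2 + 12.0119*b + 5.7327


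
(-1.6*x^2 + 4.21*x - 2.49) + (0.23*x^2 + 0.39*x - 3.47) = -1.37*x^2 + 4.6*x - 5.96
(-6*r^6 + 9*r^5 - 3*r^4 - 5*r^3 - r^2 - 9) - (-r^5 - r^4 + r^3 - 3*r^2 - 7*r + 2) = -6*r^6 + 10*r^5 - 2*r^4 - 6*r^3 + 2*r^2 + 7*r - 11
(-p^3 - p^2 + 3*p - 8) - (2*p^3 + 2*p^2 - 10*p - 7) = -3*p^3 - 3*p^2 + 13*p - 1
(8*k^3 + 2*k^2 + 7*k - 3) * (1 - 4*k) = -32*k^4 - 26*k^2 + 19*k - 3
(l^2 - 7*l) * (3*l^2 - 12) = 3*l^4 - 21*l^3 - 12*l^2 + 84*l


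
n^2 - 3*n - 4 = (n - 4)*(n + 1)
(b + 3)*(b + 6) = b^2 + 9*b + 18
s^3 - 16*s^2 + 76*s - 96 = (s - 8)*(s - 6)*(s - 2)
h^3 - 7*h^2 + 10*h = h*(h - 5)*(h - 2)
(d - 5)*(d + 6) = d^2 + d - 30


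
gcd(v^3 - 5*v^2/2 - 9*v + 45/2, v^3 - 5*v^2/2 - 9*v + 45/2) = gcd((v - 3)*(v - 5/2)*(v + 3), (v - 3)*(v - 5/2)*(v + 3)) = v^3 - 5*v^2/2 - 9*v + 45/2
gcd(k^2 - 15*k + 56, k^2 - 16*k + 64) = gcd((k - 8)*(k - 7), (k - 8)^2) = k - 8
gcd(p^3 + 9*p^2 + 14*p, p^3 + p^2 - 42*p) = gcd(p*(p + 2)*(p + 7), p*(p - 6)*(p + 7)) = p^2 + 7*p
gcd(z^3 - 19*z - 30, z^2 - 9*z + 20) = z - 5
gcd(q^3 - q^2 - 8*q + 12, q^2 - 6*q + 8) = q - 2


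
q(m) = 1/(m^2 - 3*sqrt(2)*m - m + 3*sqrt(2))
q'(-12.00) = 0.00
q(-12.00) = 0.00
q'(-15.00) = 0.00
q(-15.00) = 0.00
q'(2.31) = 0.10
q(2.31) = -0.39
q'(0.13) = 0.39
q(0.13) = 0.28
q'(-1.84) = 0.03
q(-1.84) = 0.06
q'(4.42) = -9.78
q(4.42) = 1.65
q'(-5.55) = 0.00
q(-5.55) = 0.02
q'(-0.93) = 0.07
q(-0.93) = 0.10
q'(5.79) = -0.12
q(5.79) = 0.13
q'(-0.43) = 0.14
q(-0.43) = 0.15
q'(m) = (-2*m + 1 + 3*sqrt(2))/(m^2 - 3*sqrt(2)*m - m + 3*sqrt(2))^2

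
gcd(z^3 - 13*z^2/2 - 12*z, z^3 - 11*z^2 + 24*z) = z^2 - 8*z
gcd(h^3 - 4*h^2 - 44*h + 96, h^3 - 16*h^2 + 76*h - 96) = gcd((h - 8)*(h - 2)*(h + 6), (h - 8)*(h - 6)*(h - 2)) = h^2 - 10*h + 16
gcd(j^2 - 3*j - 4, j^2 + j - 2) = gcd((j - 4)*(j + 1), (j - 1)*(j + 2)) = 1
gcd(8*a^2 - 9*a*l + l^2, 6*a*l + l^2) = 1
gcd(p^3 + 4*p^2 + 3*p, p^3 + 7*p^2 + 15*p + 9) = p^2 + 4*p + 3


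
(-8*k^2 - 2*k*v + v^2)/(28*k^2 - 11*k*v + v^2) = (2*k + v)/(-7*k + v)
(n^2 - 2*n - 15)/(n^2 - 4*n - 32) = (-n^2 + 2*n + 15)/(-n^2 + 4*n + 32)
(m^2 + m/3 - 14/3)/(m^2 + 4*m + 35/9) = 3*(m - 2)/(3*m + 5)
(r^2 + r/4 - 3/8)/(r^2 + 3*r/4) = (r - 1/2)/r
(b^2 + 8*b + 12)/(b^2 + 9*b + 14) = (b + 6)/(b + 7)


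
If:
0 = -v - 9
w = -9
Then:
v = -9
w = -9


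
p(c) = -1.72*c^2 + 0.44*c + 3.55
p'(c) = 0.44 - 3.44*c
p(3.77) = -19.24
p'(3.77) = -12.53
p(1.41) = 0.75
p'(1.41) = -4.41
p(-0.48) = 2.94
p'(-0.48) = 2.09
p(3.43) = -15.18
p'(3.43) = -11.36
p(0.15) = 3.58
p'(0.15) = -0.08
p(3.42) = -15.06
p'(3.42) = -11.32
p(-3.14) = -14.79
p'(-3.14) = 11.24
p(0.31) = 3.52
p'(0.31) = -0.63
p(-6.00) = -61.01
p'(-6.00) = 21.08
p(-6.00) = -61.01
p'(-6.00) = 21.08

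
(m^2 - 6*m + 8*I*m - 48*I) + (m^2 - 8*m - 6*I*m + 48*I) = 2*m^2 - 14*m + 2*I*m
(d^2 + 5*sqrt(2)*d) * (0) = 0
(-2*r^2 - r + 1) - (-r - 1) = 2 - 2*r^2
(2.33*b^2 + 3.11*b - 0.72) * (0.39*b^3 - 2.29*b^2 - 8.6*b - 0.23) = 0.9087*b^5 - 4.1228*b^4 - 27.4407*b^3 - 25.6331*b^2 + 5.4767*b + 0.1656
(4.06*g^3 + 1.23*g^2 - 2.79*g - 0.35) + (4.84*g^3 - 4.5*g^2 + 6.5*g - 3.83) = 8.9*g^3 - 3.27*g^2 + 3.71*g - 4.18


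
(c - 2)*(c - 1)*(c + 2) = c^3 - c^2 - 4*c + 4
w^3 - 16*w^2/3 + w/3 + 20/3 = (w - 5)*(w - 4/3)*(w + 1)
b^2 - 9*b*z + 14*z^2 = (b - 7*z)*(b - 2*z)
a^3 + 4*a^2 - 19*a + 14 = (a - 2)*(a - 1)*(a + 7)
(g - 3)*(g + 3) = g^2 - 9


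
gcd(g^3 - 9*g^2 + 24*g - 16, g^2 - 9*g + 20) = g - 4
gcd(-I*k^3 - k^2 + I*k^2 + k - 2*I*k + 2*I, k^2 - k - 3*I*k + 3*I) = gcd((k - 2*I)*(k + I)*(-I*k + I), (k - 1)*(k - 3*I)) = k - 1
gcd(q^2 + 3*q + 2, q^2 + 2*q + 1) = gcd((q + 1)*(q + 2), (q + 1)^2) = q + 1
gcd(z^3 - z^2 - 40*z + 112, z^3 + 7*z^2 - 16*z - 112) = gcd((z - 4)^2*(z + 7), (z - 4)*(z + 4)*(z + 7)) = z^2 + 3*z - 28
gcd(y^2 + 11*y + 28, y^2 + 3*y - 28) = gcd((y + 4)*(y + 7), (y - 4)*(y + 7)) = y + 7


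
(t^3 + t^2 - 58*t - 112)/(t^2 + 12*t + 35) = (t^2 - 6*t - 16)/(t + 5)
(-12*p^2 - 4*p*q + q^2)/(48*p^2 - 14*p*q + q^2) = (-2*p - q)/(8*p - q)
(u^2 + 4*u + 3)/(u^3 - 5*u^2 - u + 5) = (u + 3)/(u^2 - 6*u + 5)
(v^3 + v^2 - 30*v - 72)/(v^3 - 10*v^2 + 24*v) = (v^2 + 7*v + 12)/(v*(v - 4))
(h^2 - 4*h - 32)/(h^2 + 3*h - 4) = (h - 8)/(h - 1)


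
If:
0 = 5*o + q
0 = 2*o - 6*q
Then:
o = 0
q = 0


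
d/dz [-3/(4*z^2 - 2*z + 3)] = 6*(4*z - 1)/(4*z^2 - 2*z + 3)^2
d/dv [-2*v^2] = -4*v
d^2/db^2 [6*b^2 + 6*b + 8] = 12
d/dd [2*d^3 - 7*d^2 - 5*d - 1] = 6*d^2 - 14*d - 5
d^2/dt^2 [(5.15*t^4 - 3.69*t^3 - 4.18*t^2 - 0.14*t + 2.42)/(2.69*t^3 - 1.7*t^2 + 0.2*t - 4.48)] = (1.13686837721616e-13*t^8 - 70.016936*t^6 + 367.709076*t^5 - 69.586032*t^4 - 903.723264*t^3 + 1480.725984*t^2 - 267.914592*t - 204.707264)/(19.465109*t^9 - 36.90411*t^8 + 27.66396*t^7 - 107.653784*t^6 + 124.97904*t^5 - 53.50704*t^4 + 171.115328*t^3 - 102.89664*t^2 + 12.04224*t - 89.915392)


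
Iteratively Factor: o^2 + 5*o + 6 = (o + 2)*(o + 3)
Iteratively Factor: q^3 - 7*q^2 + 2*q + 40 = (q - 5)*(q^2 - 2*q - 8) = (q - 5)*(q - 4)*(q + 2)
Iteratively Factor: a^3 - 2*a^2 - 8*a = (a + 2)*(a^2 - 4*a) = a*(a + 2)*(a - 4)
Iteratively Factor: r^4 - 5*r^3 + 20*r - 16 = (r + 2)*(r^3 - 7*r^2 + 14*r - 8) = (r - 2)*(r + 2)*(r^2 - 5*r + 4) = (r - 4)*(r - 2)*(r + 2)*(r - 1)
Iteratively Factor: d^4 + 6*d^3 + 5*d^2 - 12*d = (d - 1)*(d^3 + 7*d^2 + 12*d) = d*(d - 1)*(d^2 + 7*d + 12) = d*(d - 1)*(d + 3)*(d + 4)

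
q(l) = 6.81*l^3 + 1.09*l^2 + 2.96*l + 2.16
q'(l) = 20.43*l^2 + 2.18*l + 2.96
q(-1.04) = -7.40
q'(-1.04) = 22.79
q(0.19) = 2.81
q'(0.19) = 4.11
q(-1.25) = -13.14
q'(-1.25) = 32.16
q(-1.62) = -28.73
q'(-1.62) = 53.04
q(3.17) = 239.43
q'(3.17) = 215.17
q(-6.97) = -2271.44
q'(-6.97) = 980.27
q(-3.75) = -352.73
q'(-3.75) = 282.08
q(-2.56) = -112.53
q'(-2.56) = 131.27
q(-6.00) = -1447.32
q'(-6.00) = 725.36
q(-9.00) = -4900.68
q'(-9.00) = 1638.17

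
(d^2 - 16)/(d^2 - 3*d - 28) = (d - 4)/(d - 7)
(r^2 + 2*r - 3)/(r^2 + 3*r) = (r - 1)/r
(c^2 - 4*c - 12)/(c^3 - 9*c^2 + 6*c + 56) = (c - 6)/(c^2 - 11*c + 28)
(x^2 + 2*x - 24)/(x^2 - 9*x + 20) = (x + 6)/(x - 5)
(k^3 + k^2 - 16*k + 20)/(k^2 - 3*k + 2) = (k^2 + 3*k - 10)/(k - 1)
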